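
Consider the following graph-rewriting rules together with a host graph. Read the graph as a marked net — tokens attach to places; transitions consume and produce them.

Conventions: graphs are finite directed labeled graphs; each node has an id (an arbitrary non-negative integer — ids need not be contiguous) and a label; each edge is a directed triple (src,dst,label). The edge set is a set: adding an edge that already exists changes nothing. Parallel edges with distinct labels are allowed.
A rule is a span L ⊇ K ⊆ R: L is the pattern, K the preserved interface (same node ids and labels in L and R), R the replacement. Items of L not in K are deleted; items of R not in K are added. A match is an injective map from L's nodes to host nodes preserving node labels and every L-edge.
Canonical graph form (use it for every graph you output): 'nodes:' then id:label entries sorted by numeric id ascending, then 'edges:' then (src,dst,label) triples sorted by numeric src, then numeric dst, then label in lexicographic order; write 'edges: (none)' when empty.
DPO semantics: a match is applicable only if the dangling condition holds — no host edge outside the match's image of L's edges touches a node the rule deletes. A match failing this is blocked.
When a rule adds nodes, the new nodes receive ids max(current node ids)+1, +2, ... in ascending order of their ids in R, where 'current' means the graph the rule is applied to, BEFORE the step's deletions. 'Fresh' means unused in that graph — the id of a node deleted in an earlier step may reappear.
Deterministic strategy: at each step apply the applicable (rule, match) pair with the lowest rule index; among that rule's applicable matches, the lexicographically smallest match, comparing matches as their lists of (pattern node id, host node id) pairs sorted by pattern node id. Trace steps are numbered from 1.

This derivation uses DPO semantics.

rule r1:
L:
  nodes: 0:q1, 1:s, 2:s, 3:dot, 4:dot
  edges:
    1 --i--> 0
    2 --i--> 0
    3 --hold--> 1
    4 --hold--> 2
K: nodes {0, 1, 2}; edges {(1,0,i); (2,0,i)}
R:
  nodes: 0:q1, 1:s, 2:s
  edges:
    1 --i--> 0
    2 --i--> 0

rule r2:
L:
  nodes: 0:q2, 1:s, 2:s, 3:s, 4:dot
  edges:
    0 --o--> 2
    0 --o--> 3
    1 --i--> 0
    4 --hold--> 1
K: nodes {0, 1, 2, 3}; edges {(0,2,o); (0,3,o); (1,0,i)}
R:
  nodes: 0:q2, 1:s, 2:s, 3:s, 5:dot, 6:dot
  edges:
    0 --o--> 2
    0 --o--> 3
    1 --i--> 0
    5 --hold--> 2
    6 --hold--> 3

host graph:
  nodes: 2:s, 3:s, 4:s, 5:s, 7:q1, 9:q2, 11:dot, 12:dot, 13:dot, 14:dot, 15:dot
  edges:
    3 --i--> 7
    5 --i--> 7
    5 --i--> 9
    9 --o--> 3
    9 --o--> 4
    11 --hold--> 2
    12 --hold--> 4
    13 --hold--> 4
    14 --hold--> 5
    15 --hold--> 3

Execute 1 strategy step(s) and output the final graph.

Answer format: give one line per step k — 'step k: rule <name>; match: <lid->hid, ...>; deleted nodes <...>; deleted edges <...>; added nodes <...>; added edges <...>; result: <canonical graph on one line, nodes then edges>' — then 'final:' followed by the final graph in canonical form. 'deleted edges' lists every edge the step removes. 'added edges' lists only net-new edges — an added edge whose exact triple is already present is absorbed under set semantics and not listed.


step 1: rule r1; match: 0->7, 1->3, 2->5, 3->15, 4->14; deleted nodes 14, 15; deleted edges (14,5,hold); (15,3,hold); added nodes (none); added edges (none); result: nodes: 2:s, 3:s, 4:s, 5:s, 7:q1, 9:q2, 11:dot, 12:dot, 13:dot edges: (3,7,i); (5,7,i); (5,9,i); (9,3,o); (9,4,o); (11,2,hold); (12,4,hold); (13,4,hold)
final:
nodes: 2:s, 3:s, 4:s, 5:s, 7:q1, 9:q2, 11:dot, 12:dot, 13:dot
edges: (3,7,i); (5,7,i); (5,9,i); (9,3,o); (9,4,o); (11,2,hold); (12,4,hold); (13,4,hold)


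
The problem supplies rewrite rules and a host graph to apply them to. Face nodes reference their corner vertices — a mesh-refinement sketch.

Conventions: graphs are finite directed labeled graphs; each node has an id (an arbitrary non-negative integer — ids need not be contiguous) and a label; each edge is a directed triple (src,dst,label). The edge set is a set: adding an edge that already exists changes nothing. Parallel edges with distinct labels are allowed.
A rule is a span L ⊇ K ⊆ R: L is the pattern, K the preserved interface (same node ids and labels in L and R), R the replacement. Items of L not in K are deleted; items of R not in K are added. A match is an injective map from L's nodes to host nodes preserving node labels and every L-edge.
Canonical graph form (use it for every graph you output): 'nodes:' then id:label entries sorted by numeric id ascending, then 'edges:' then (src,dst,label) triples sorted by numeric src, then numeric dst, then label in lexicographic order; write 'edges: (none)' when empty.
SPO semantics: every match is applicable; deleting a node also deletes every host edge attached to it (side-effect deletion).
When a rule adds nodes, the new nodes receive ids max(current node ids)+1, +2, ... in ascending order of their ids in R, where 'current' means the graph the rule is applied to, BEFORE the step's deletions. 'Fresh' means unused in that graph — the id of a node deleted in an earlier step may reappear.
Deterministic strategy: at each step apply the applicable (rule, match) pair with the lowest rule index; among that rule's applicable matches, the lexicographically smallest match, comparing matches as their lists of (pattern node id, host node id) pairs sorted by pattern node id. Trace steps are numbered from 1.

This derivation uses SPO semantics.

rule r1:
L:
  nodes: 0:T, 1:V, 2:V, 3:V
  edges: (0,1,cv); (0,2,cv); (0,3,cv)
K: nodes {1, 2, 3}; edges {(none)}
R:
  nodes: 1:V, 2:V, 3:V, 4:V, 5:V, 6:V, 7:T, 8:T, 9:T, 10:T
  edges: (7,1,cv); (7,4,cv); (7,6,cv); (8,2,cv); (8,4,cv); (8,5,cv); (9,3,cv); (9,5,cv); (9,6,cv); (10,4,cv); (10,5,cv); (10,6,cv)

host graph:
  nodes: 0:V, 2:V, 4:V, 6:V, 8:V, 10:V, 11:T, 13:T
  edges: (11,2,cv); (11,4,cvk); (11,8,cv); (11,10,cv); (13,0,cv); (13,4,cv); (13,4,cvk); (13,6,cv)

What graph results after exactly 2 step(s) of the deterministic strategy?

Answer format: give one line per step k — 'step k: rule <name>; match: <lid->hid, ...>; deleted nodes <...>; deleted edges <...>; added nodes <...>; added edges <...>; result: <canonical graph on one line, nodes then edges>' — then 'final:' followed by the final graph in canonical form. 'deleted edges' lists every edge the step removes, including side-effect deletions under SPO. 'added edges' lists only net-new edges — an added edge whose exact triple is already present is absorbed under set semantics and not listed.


step 1: rule r1; match: 0->11, 1->2, 2->8, 3->10; deleted nodes 11; deleted edges (11,2,cv); (11,4,cvk); (11,8,cv); (11,10,cv); added nodes 14, 15, 16, 17, 18, 19, 20; added edges (17,2,cv); (17,14,cv); (17,16,cv); (18,8,cv); (18,14,cv); (18,15,cv); (19,10,cv); (19,15,cv); (19,16,cv); (20,14,cv); (20,15,cv); (20,16,cv); result: nodes: 0:V, 2:V, 4:V, 6:V, 8:V, 10:V, 13:T, 14:V, 15:V, 16:V, 17:T, 18:T, 19:T, 20:T edges: (13,0,cv); (13,4,cv); (13,4,cvk); (13,6,cv); (17,2,cv); (17,14,cv); (17,16,cv); (18,8,cv); (18,14,cv); (18,15,cv); (19,10,cv); (19,15,cv); (19,16,cv); (20,14,cv); (20,15,cv); (20,16,cv)
step 2: rule r1; match: 0->13, 1->0, 2->4, 3->6; deleted nodes 13; deleted edges (13,0,cv); (13,4,cv); (13,4,cvk); (13,6,cv); added nodes 21, 22, 23, 24, 25, 26, 27; added edges (24,0,cv); (24,21,cv); (24,23,cv); (25,4,cv); (25,21,cv); (25,22,cv); (26,6,cv); (26,22,cv); (26,23,cv); (27,21,cv); (27,22,cv); (27,23,cv); result: nodes: 0:V, 2:V, 4:V, 6:V, 8:V, 10:V, 14:V, 15:V, 16:V, 17:T, 18:T, 19:T, 20:T, 21:V, 22:V, 23:V, 24:T, 25:T, 26:T, 27:T edges: (17,2,cv); (17,14,cv); (17,16,cv); (18,8,cv); (18,14,cv); (18,15,cv); (19,10,cv); (19,15,cv); (19,16,cv); (20,14,cv); (20,15,cv); (20,16,cv); (24,0,cv); (24,21,cv); (24,23,cv); (25,4,cv); (25,21,cv); (25,22,cv); (26,6,cv); (26,22,cv); (26,23,cv); (27,21,cv); (27,22,cv); (27,23,cv)
final:
nodes: 0:V, 2:V, 4:V, 6:V, 8:V, 10:V, 14:V, 15:V, 16:V, 17:T, 18:T, 19:T, 20:T, 21:V, 22:V, 23:V, 24:T, 25:T, 26:T, 27:T
edges: (17,2,cv); (17,14,cv); (17,16,cv); (18,8,cv); (18,14,cv); (18,15,cv); (19,10,cv); (19,15,cv); (19,16,cv); (20,14,cv); (20,15,cv); (20,16,cv); (24,0,cv); (24,21,cv); (24,23,cv); (25,4,cv); (25,21,cv); (25,22,cv); (26,6,cv); (26,22,cv); (26,23,cv); (27,21,cv); (27,22,cv); (27,23,cv)


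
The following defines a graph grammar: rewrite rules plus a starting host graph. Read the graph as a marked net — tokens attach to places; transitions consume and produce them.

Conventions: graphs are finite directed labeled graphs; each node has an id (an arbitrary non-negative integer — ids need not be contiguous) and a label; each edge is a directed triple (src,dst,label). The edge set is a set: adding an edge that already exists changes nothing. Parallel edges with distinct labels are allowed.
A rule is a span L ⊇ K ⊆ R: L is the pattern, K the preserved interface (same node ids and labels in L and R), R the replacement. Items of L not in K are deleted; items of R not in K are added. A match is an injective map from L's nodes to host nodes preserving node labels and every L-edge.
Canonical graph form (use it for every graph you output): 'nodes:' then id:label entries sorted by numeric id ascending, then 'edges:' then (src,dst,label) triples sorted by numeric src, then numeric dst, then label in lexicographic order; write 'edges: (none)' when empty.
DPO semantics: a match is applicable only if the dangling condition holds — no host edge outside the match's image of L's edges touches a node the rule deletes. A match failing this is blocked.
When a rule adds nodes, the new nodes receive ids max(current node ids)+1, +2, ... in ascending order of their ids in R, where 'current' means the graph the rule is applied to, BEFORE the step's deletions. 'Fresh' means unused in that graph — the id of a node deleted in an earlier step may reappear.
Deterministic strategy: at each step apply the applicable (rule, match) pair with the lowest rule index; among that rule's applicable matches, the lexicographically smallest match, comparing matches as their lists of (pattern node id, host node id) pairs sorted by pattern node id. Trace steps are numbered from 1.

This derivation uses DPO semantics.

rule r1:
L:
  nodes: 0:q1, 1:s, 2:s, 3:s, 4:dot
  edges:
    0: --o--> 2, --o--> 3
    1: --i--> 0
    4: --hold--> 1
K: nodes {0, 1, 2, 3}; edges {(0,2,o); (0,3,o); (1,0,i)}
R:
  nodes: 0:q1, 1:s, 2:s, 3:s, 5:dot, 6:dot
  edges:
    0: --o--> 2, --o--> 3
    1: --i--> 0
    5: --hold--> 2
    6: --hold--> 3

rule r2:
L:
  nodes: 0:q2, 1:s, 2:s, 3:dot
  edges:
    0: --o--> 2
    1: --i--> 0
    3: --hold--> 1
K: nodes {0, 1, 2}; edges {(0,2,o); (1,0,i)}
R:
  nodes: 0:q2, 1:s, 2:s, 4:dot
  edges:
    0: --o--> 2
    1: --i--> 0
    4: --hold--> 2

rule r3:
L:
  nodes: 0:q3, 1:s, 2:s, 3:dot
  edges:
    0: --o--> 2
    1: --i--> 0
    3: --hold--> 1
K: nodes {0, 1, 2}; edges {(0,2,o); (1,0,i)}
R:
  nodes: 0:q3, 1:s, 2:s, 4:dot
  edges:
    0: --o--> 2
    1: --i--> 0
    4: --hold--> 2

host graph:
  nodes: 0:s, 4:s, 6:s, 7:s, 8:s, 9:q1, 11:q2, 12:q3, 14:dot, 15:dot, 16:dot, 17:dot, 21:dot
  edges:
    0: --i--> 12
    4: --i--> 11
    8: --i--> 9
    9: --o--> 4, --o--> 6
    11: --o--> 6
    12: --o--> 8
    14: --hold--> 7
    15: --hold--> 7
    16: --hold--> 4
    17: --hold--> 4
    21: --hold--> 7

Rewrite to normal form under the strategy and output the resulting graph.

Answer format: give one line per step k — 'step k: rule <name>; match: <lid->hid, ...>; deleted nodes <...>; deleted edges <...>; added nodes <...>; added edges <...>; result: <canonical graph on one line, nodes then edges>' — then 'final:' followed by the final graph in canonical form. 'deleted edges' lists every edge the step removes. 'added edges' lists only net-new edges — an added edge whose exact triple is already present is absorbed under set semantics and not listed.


step 1: rule r2; match: 0->11, 1->4, 2->6, 3->16; deleted nodes 16; deleted edges (16,4,hold); added nodes 22; added edges (22,6,hold); result: nodes: 0:s, 4:s, 6:s, 7:s, 8:s, 9:q1, 11:q2, 12:q3, 14:dot, 15:dot, 17:dot, 21:dot, 22:dot edges: (0,12,i); (4,11,i); (8,9,i); (9,4,o); (9,6,o); (11,6,o); (12,8,o); (14,7,hold); (15,7,hold); (17,4,hold); (21,7,hold); (22,6,hold)
step 2: rule r2; match: 0->11, 1->4, 2->6, 3->17; deleted nodes 17; deleted edges (17,4,hold); added nodes 23; added edges (23,6,hold); result: nodes: 0:s, 4:s, 6:s, 7:s, 8:s, 9:q1, 11:q2, 12:q3, 14:dot, 15:dot, 21:dot, 22:dot, 23:dot edges: (0,12,i); (4,11,i); (8,9,i); (9,4,o); (9,6,o); (11,6,o); (12,8,o); (14,7,hold); (15,7,hold); (21,7,hold); (22,6,hold); (23,6,hold)
final:
nodes: 0:s, 4:s, 6:s, 7:s, 8:s, 9:q1, 11:q2, 12:q3, 14:dot, 15:dot, 21:dot, 22:dot, 23:dot
edges: (0,12,i); (4,11,i); (8,9,i); (9,4,o); (9,6,o); (11,6,o); (12,8,o); (14,7,hold); (15,7,hold); (21,7,hold); (22,6,hold); (23,6,hold)


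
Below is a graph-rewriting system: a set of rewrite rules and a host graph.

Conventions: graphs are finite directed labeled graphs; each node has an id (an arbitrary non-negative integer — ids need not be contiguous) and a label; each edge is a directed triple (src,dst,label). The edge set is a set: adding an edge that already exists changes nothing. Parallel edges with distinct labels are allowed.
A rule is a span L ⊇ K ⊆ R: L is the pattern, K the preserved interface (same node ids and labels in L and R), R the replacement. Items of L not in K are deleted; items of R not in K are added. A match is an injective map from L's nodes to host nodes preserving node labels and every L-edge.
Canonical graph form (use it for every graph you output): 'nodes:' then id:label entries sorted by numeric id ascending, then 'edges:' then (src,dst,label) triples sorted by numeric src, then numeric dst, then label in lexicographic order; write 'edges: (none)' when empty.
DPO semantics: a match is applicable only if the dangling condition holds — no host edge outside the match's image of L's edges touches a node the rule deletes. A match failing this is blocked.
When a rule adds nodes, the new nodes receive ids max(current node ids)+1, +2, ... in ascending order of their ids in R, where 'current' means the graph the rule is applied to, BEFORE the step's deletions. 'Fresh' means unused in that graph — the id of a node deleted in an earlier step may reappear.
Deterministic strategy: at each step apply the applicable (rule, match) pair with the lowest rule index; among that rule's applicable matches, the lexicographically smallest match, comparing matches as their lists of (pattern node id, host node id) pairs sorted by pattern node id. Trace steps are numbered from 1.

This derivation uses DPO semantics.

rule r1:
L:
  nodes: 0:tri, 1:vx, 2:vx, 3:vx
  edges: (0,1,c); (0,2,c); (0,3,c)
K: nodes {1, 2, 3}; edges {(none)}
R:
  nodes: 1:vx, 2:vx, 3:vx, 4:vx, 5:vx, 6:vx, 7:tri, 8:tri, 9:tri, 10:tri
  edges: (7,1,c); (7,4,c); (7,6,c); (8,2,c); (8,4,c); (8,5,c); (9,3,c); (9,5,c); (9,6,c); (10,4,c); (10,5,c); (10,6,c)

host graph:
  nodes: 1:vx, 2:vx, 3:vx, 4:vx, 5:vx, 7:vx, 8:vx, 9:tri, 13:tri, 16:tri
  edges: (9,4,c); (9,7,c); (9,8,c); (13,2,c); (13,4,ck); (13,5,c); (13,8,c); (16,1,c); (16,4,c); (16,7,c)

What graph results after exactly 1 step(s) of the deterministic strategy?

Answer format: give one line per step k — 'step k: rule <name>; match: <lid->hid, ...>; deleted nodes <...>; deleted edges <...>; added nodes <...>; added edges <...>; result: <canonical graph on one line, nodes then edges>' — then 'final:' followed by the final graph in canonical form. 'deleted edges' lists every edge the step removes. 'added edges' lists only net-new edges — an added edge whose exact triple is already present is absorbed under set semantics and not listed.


step 1: rule r1; match: 0->9, 1->4, 2->7, 3->8; deleted nodes 9; deleted edges (9,4,c); (9,7,c); (9,8,c); added nodes 17, 18, 19, 20, 21, 22, 23; added edges (20,4,c); (20,17,c); (20,19,c); (21,7,c); (21,17,c); (21,18,c); (22,8,c); (22,18,c); (22,19,c); (23,17,c); (23,18,c); (23,19,c); result: nodes: 1:vx, 2:vx, 3:vx, 4:vx, 5:vx, 7:vx, 8:vx, 13:tri, 16:tri, 17:vx, 18:vx, 19:vx, 20:tri, 21:tri, 22:tri, 23:tri edges: (13,2,c); (13,4,ck); (13,5,c); (13,8,c); (16,1,c); (16,4,c); (16,7,c); (20,4,c); (20,17,c); (20,19,c); (21,7,c); (21,17,c); (21,18,c); (22,8,c); (22,18,c); (22,19,c); (23,17,c); (23,18,c); (23,19,c)
final:
nodes: 1:vx, 2:vx, 3:vx, 4:vx, 5:vx, 7:vx, 8:vx, 13:tri, 16:tri, 17:vx, 18:vx, 19:vx, 20:tri, 21:tri, 22:tri, 23:tri
edges: (13,2,c); (13,4,ck); (13,5,c); (13,8,c); (16,1,c); (16,4,c); (16,7,c); (20,4,c); (20,17,c); (20,19,c); (21,7,c); (21,17,c); (21,18,c); (22,8,c); (22,18,c); (22,19,c); (23,17,c); (23,18,c); (23,19,c)


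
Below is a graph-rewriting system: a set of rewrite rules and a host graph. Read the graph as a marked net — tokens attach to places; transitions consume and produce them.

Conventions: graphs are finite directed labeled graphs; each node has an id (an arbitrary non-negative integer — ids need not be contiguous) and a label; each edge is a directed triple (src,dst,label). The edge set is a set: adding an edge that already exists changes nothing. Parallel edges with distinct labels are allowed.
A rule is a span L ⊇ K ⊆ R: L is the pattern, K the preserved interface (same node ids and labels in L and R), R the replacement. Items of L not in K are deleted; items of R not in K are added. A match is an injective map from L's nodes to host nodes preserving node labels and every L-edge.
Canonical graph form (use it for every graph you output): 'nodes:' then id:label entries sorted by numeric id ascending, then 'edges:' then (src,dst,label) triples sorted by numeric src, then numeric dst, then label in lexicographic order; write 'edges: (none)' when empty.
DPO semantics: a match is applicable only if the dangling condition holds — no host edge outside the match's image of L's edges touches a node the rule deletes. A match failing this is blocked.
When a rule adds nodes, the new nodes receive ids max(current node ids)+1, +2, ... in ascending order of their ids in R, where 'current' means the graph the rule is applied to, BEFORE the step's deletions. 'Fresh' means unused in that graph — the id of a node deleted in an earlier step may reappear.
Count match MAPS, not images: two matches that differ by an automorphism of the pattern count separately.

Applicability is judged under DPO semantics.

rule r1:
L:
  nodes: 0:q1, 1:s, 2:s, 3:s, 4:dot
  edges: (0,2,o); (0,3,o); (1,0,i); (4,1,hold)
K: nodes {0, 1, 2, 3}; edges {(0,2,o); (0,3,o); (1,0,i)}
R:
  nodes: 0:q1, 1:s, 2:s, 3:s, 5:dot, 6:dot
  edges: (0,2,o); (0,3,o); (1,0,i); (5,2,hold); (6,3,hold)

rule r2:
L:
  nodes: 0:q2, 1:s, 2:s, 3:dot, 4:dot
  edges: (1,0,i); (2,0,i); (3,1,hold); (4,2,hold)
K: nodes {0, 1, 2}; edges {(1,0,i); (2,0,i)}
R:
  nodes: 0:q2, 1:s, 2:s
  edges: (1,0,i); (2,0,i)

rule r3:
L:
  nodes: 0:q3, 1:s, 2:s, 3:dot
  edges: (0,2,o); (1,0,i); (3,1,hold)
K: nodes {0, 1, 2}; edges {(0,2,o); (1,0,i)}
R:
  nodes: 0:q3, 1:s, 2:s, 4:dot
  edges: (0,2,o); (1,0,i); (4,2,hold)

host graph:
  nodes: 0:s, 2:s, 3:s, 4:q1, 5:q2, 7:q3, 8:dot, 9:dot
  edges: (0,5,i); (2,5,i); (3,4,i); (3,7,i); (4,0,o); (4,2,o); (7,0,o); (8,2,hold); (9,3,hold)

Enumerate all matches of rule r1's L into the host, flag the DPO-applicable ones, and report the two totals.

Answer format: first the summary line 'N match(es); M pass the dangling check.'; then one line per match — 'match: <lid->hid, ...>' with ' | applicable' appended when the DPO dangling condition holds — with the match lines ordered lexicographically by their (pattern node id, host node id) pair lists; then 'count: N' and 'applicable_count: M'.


2 match(es); 2 pass the dangling check.
match: 0->4, 1->3, 2->0, 3->2, 4->9 | applicable
match: 0->4, 1->3, 2->2, 3->0, 4->9 | applicable
count: 2
applicable_count: 2


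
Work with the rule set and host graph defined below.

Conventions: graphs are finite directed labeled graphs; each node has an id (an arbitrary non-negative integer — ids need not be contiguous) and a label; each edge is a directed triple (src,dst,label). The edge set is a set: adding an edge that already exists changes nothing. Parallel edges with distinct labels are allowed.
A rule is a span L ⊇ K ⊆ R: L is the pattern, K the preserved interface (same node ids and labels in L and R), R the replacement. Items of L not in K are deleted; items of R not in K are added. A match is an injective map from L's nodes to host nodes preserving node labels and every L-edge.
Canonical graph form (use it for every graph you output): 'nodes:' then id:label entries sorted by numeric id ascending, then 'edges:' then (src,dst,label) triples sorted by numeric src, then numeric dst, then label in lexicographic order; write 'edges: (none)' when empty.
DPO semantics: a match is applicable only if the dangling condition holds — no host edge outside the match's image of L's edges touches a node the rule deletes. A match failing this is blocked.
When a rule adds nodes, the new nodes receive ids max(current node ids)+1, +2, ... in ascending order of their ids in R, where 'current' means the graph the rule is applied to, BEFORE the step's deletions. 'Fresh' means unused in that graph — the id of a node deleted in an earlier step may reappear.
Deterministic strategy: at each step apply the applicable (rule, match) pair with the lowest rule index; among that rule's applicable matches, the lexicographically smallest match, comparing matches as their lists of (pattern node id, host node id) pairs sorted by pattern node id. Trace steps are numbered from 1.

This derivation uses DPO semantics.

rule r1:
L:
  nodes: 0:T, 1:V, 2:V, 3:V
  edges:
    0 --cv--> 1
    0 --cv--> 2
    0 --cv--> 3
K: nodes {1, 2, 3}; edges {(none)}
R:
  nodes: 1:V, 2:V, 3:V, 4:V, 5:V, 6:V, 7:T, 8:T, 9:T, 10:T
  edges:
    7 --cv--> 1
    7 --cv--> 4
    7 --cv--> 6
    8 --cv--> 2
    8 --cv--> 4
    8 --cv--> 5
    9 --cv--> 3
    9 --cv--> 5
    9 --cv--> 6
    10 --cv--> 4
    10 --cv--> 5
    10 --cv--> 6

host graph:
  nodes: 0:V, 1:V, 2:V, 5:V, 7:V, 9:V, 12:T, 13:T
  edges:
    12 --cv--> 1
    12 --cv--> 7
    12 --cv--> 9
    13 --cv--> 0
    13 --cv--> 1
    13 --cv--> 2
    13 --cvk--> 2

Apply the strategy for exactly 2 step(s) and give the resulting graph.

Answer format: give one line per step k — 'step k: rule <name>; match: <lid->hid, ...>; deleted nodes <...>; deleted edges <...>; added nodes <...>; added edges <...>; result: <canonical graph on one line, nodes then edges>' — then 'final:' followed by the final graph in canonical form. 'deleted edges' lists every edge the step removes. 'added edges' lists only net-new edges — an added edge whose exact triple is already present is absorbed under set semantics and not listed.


step 1: rule r1; match: 0->12, 1->1, 2->7, 3->9; deleted nodes 12; deleted edges (12,1,cv); (12,7,cv); (12,9,cv); added nodes 14, 15, 16, 17, 18, 19, 20; added edges (17,1,cv); (17,14,cv); (17,16,cv); (18,7,cv); (18,14,cv); (18,15,cv); (19,9,cv); (19,15,cv); (19,16,cv); (20,14,cv); (20,15,cv); (20,16,cv); result: nodes: 0:V, 1:V, 2:V, 5:V, 7:V, 9:V, 13:T, 14:V, 15:V, 16:V, 17:T, 18:T, 19:T, 20:T edges: (13,0,cv); (13,1,cv); (13,2,cv); (13,2,cvk); (17,1,cv); (17,14,cv); (17,16,cv); (18,7,cv); (18,14,cv); (18,15,cv); (19,9,cv); (19,15,cv); (19,16,cv); (20,14,cv); (20,15,cv); (20,16,cv)
step 2: rule r1; match: 0->17, 1->1, 2->14, 3->16; deleted nodes 17; deleted edges (17,1,cv); (17,14,cv); (17,16,cv); added nodes 21, 22, 23, 24, 25, 26, 27; added edges (24,1,cv); (24,21,cv); (24,23,cv); (25,14,cv); (25,21,cv); (25,22,cv); (26,16,cv); (26,22,cv); (26,23,cv); (27,21,cv); (27,22,cv); (27,23,cv); result: nodes: 0:V, 1:V, 2:V, 5:V, 7:V, 9:V, 13:T, 14:V, 15:V, 16:V, 18:T, 19:T, 20:T, 21:V, 22:V, 23:V, 24:T, 25:T, 26:T, 27:T edges: (13,0,cv); (13,1,cv); (13,2,cv); (13,2,cvk); (18,7,cv); (18,14,cv); (18,15,cv); (19,9,cv); (19,15,cv); (19,16,cv); (20,14,cv); (20,15,cv); (20,16,cv); (24,1,cv); (24,21,cv); (24,23,cv); (25,14,cv); (25,21,cv); (25,22,cv); (26,16,cv); (26,22,cv); (26,23,cv); (27,21,cv); (27,22,cv); (27,23,cv)
final:
nodes: 0:V, 1:V, 2:V, 5:V, 7:V, 9:V, 13:T, 14:V, 15:V, 16:V, 18:T, 19:T, 20:T, 21:V, 22:V, 23:V, 24:T, 25:T, 26:T, 27:T
edges: (13,0,cv); (13,1,cv); (13,2,cv); (13,2,cvk); (18,7,cv); (18,14,cv); (18,15,cv); (19,9,cv); (19,15,cv); (19,16,cv); (20,14,cv); (20,15,cv); (20,16,cv); (24,1,cv); (24,21,cv); (24,23,cv); (25,14,cv); (25,21,cv); (25,22,cv); (26,16,cv); (26,22,cv); (26,23,cv); (27,21,cv); (27,22,cv); (27,23,cv)


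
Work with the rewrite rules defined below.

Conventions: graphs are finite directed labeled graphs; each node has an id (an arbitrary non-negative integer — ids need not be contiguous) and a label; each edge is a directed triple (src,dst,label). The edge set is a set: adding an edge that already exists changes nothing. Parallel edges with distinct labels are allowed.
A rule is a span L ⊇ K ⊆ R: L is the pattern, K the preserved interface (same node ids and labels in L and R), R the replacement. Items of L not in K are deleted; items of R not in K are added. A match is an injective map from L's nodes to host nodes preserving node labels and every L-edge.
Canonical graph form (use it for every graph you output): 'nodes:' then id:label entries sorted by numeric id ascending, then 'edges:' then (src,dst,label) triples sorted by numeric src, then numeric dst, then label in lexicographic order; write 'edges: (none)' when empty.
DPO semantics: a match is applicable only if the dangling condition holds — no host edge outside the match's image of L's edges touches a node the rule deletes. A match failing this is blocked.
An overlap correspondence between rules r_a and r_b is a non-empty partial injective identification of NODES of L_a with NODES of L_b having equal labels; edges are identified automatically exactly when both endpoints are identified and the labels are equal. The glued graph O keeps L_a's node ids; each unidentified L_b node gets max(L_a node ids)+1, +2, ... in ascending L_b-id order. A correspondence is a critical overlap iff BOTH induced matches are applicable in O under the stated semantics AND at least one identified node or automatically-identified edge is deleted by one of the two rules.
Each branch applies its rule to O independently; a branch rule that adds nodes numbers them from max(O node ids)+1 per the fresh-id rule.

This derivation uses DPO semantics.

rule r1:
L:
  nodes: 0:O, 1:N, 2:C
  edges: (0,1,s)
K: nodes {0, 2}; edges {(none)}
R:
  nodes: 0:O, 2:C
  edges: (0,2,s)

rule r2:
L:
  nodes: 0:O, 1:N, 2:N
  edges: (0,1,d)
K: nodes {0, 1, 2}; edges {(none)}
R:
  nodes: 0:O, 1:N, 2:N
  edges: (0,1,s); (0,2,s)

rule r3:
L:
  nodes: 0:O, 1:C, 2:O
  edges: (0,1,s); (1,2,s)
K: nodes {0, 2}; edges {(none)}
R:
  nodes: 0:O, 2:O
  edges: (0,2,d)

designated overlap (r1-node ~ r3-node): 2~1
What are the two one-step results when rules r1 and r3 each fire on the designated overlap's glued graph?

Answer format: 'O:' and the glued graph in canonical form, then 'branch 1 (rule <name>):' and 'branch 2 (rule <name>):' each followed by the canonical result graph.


O:
nodes: 0:O, 1:N, 2:C, 3:O, 4:O
edges: (0,1,s); (2,4,s); (3,2,s)
branch 1 (rule r1):
nodes: 0:O, 2:C, 3:O, 4:O
edges: (0,2,s); (2,4,s); (3,2,s)
branch 2 (rule r3):
nodes: 0:O, 1:N, 3:O, 4:O
edges: (0,1,s); (3,4,d)


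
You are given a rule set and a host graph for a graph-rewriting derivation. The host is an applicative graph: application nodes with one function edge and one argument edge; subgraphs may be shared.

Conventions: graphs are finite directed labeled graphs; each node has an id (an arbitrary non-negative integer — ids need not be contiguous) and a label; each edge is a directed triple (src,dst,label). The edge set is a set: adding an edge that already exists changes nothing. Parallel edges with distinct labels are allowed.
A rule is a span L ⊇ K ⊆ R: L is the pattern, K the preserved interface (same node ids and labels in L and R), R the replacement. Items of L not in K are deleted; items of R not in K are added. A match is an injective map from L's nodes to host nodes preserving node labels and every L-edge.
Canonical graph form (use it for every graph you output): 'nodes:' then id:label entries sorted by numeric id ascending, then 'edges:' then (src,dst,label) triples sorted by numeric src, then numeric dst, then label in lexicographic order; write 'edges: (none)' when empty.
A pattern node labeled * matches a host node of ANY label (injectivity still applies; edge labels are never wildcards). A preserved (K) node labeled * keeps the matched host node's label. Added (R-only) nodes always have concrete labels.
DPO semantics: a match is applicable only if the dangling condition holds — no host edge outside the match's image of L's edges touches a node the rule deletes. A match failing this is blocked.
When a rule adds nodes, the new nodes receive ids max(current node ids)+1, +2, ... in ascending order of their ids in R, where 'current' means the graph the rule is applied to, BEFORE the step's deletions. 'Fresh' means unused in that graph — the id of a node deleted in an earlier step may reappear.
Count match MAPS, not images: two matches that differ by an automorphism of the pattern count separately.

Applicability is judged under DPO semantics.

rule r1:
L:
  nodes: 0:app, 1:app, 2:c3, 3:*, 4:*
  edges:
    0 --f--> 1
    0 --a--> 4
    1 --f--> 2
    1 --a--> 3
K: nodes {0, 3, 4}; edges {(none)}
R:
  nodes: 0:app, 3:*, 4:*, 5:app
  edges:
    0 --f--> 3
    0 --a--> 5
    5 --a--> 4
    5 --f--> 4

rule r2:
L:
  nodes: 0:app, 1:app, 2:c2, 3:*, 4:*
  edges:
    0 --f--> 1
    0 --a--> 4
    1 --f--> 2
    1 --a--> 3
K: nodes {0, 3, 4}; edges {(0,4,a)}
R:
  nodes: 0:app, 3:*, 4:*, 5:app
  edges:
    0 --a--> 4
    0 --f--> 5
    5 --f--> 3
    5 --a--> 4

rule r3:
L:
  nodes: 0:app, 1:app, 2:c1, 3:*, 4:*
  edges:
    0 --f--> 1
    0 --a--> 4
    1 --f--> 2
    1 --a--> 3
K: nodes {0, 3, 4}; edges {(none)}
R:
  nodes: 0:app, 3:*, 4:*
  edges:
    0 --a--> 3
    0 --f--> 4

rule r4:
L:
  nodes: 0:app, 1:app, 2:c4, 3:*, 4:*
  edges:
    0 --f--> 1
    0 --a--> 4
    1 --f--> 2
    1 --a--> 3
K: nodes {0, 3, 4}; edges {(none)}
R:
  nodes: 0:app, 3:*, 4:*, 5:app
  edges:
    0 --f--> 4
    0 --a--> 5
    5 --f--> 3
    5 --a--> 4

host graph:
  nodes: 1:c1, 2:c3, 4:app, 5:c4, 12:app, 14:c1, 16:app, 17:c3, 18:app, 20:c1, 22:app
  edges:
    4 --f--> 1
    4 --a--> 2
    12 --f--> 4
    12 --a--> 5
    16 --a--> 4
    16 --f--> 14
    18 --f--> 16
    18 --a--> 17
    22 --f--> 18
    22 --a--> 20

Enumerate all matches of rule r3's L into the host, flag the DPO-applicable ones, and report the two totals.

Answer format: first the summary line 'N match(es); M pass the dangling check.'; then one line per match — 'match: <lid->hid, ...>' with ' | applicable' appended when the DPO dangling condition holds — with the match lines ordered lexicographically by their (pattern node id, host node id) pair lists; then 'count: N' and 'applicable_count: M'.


2 match(es); 1 pass the dangling check.
match: 0->12, 1->4, 2->1, 3->2, 4->5
match: 0->18, 1->16, 2->14, 3->4, 4->17 | applicable
count: 2
applicable_count: 1


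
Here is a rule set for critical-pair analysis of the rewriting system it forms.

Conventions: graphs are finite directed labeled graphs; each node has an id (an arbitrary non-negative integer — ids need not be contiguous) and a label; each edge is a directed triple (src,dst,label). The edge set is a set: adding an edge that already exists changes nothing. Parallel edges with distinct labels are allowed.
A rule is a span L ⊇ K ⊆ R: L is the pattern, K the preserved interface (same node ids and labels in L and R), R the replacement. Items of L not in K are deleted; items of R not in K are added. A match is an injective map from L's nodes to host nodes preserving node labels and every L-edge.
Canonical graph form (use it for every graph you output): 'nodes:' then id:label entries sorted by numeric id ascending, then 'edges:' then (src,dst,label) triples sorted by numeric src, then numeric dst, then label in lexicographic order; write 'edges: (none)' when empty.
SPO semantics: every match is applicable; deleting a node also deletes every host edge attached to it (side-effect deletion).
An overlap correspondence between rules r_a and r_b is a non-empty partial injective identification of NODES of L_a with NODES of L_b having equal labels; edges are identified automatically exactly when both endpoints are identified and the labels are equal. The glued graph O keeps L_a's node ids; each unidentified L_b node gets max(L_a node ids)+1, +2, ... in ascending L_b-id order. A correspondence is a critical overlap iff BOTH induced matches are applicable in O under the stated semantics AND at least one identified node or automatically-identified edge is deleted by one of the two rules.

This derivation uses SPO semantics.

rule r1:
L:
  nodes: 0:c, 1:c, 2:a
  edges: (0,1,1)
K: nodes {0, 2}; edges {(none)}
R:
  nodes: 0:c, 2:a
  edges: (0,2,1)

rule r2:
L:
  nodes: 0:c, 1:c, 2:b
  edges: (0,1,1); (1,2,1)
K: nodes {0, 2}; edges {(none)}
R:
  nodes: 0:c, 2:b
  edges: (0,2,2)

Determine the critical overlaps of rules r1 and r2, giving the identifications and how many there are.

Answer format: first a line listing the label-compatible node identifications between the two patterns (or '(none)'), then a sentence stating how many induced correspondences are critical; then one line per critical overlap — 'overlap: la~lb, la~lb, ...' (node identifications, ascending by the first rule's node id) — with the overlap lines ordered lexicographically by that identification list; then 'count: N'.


label-compatible node identifications between L(r1) and L(r2): 0~0, 0~1, 1~0, 1~1
5 of the induced correspondences are critical overlaps of r1 and r2.
overlap: 0~0, 1~1
overlap: 0~1
overlap: 0~1, 1~0
overlap: 1~0
overlap: 1~1
count: 5


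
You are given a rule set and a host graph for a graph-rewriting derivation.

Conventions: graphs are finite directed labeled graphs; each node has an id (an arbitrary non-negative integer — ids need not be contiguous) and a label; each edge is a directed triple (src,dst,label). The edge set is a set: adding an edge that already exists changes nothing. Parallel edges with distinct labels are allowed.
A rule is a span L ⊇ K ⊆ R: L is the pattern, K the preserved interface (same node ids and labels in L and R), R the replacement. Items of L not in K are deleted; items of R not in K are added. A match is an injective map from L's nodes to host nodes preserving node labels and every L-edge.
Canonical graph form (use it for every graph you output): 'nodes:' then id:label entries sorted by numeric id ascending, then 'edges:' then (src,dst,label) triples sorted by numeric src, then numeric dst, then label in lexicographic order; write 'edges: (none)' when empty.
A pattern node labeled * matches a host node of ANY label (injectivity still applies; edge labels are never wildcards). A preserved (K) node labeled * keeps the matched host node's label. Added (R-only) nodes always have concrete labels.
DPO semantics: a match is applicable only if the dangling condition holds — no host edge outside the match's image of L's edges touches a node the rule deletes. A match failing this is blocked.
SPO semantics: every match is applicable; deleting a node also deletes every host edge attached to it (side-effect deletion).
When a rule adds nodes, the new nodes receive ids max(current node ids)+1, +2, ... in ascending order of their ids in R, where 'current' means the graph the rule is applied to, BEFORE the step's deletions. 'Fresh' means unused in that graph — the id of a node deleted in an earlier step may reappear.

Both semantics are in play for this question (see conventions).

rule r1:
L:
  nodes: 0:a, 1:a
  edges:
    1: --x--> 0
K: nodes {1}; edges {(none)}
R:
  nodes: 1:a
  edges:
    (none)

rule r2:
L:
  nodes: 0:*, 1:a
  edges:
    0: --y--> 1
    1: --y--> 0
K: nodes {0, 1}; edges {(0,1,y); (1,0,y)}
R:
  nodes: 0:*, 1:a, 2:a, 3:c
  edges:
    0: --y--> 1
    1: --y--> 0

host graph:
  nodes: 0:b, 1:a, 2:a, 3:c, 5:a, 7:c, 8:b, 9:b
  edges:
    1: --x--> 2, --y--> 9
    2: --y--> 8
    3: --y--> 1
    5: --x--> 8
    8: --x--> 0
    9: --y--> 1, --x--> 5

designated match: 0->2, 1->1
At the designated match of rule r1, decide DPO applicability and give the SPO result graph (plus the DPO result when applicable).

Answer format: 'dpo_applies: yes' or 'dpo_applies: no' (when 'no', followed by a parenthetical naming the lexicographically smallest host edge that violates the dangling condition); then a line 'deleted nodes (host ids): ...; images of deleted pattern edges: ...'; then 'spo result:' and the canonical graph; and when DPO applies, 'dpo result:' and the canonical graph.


dpo_applies: no
(the rule deletes node 2, which keeps host edge (2,8,y) outside the match image — the dangling condition fails, DPO blocks; SPO proceeds and side-deletes such edges)
deleted nodes (host ids): 2; images of deleted pattern edges: (1,2,x)
spo result:
nodes: 0:b, 1:a, 3:c, 5:a, 7:c, 8:b, 9:b
edges: (1,9,y); (3,1,y); (5,8,x); (8,0,x); (9,1,y); (9,5,x)


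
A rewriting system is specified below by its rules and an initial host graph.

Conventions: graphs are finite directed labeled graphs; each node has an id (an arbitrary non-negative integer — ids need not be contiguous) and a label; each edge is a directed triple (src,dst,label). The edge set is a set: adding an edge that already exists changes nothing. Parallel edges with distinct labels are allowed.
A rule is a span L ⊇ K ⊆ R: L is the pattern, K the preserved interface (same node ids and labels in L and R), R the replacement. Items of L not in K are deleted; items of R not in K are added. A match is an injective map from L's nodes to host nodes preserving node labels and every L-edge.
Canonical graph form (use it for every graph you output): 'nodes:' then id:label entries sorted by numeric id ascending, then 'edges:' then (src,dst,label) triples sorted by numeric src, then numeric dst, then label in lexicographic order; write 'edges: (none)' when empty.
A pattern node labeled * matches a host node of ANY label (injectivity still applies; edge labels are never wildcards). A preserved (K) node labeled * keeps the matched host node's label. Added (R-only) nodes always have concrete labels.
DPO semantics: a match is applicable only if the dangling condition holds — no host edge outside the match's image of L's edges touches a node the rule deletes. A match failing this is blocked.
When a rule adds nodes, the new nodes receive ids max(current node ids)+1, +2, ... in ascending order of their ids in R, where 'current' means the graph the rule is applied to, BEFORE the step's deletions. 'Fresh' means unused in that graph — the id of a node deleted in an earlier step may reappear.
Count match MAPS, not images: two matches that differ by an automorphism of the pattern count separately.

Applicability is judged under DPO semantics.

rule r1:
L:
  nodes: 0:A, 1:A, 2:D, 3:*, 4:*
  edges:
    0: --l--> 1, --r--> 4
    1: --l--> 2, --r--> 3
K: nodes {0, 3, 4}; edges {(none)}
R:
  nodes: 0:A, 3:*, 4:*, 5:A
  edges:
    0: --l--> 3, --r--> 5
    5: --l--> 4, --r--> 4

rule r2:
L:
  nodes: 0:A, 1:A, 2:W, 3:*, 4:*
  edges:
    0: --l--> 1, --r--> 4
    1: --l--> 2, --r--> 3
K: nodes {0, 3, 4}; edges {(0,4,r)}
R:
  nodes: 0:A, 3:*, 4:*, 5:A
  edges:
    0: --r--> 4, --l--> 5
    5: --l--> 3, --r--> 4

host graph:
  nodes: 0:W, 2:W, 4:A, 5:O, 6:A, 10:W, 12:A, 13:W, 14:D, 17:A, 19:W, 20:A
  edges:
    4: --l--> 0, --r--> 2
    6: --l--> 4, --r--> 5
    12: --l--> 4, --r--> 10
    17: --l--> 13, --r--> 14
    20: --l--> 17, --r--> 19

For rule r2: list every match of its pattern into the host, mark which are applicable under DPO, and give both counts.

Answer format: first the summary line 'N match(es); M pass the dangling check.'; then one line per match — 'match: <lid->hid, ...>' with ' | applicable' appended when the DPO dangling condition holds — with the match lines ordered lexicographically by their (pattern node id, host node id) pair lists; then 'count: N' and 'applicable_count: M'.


3 match(es); 1 pass the dangling check.
match: 0->6, 1->4, 2->0, 3->2, 4->5
match: 0->12, 1->4, 2->0, 3->2, 4->10
match: 0->20, 1->17, 2->13, 3->14, 4->19 | applicable
count: 3
applicable_count: 1
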